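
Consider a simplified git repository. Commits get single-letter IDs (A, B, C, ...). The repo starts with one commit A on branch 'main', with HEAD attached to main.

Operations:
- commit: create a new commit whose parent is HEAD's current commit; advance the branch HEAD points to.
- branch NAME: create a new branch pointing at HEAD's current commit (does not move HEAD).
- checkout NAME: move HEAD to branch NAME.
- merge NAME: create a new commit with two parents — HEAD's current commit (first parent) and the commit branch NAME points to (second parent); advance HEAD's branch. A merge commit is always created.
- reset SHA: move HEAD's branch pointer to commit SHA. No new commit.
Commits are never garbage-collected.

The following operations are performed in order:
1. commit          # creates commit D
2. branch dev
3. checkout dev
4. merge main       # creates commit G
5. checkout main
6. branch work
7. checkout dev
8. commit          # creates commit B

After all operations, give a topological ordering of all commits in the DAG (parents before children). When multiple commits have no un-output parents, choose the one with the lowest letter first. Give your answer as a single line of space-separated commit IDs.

Answer: A D G B

Derivation:
After op 1 (commit): HEAD=main@D [main=D]
After op 2 (branch): HEAD=main@D [dev=D main=D]
After op 3 (checkout): HEAD=dev@D [dev=D main=D]
After op 4 (merge): HEAD=dev@G [dev=G main=D]
After op 5 (checkout): HEAD=main@D [dev=G main=D]
After op 6 (branch): HEAD=main@D [dev=G main=D work=D]
After op 7 (checkout): HEAD=dev@G [dev=G main=D work=D]
After op 8 (commit): HEAD=dev@B [dev=B main=D work=D]
commit A: parents=[]
commit B: parents=['G']
commit D: parents=['A']
commit G: parents=['D', 'D']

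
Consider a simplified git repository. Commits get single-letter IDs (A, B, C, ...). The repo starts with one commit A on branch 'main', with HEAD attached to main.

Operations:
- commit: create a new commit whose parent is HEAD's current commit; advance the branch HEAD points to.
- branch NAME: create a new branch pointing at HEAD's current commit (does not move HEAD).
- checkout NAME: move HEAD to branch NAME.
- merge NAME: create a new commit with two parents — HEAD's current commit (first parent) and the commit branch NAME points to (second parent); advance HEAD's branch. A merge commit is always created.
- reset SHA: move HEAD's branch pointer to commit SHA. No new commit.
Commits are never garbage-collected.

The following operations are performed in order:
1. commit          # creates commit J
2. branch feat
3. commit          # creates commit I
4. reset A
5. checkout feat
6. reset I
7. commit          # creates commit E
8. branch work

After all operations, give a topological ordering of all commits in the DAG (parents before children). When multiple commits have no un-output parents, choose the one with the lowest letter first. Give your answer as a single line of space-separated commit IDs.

Answer: A J I E

Derivation:
After op 1 (commit): HEAD=main@J [main=J]
After op 2 (branch): HEAD=main@J [feat=J main=J]
After op 3 (commit): HEAD=main@I [feat=J main=I]
After op 4 (reset): HEAD=main@A [feat=J main=A]
After op 5 (checkout): HEAD=feat@J [feat=J main=A]
After op 6 (reset): HEAD=feat@I [feat=I main=A]
After op 7 (commit): HEAD=feat@E [feat=E main=A]
After op 8 (branch): HEAD=feat@E [feat=E main=A work=E]
commit A: parents=[]
commit E: parents=['I']
commit I: parents=['J']
commit J: parents=['A']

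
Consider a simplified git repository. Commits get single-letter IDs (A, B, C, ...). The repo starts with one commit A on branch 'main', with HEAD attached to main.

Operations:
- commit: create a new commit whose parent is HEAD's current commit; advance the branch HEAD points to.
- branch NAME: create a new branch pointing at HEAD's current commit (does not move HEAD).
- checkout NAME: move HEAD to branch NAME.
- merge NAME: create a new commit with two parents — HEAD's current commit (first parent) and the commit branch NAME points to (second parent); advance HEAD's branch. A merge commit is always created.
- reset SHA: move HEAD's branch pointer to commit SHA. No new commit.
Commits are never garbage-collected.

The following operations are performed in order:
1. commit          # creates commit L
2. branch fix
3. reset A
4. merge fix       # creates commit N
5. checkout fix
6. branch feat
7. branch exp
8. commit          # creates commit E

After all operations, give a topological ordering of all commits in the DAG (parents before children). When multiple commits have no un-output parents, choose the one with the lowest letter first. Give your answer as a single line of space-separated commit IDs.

Answer: A L E N

Derivation:
After op 1 (commit): HEAD=main@L [main=L]
After op 2 (branch): HEAD=main@L [fix=L main=L]
After op 3 (reset): HEAD=main@A [fix=L main=A]
After op 4 (merge): HEAD=main@N [fix=L main=N]
After op 5 (checkout): HEAD=fix@L [fix=L main=N]
After op 6 (branch): HEAD=fix@L [feat=L fix=L main=N]
After op 7 (branch): HEAD=fix@L [exp=L feat=L fix=L main=N]
After op 8 (commit): HEAD=fix@E [exp=L feat=L fix=E main=N]
commit A: parents=[]
commit E: parents=['L']
commit L: parents=['A']
commit N: parents=['A', 'L']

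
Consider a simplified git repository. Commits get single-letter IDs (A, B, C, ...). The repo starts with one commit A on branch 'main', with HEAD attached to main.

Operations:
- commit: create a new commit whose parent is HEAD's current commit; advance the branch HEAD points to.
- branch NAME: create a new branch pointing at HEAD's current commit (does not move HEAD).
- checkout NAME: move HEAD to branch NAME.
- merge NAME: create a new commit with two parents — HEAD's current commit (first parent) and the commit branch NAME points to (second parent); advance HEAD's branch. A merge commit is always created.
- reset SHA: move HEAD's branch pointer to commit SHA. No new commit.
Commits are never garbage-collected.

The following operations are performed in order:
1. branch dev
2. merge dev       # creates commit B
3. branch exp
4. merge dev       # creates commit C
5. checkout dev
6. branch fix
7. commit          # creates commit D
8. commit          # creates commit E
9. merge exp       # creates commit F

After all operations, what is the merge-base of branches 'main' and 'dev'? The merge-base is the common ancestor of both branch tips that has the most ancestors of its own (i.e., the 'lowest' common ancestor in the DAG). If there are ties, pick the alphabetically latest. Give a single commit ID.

After op 1 (branch): HEAD=main@A [dev=A main=A]
After op 2 (merge): HEAD=main@B [dev=A main=B]
After op 3 (branch): HEAD=main@B [dev=A exp=B main=B]
After op 4 (merge): HEAD=main@C [dev=A exp=B main=C]
After op 5 (checkout): HEAD=dev@A [dev=A exp=B main=C]
After op 6 (branch): HEAD=dev@A [dev=A exp=B fix=A main=C]
After op 7 (commit): HEAD=dev@D [dev=D exp=B fix=A main=C]
After op 8 (commit): HEAD=dev@E [dev=E exp=B fix=A main=C]
After op 9 (merge): HEAD=dev@F [dev=F exp=B fix=A main=C]
ancestors(main=C): ['A', 'B', 'C']
ancestors(dev=F): ['A', 'B', 'D', 'E', 'F']
common: ['A', 'B']

Answer: B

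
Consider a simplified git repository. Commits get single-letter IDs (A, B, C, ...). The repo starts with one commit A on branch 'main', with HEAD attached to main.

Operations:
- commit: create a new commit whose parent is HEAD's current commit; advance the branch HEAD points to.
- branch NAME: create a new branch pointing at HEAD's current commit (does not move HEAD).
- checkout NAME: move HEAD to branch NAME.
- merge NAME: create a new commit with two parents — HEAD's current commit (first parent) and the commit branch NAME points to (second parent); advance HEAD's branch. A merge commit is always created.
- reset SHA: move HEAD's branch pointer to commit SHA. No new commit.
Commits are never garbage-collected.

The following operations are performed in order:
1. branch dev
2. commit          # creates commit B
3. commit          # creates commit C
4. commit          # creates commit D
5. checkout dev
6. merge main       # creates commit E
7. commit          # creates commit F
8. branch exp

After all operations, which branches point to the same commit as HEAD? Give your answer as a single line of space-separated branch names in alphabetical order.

After op 1 (branch): HEAD=main@A [dev=A main=A]
After op 2 (commit): HEAD=main@B [dev=A main=B]
After op 3 (commit): HEAD=main@C [dev=A main=C]
After op 4 (commit): HEAD=main@D [dev=A main=D]
After op 5 (checkout): HEAD=dev@A [dev=A main=D]
After op 6 (merge): HEAD=dev@E [dev=E main=D]
After op 7 (commit): HEAD=dev@F [dev=F main=D]
After op 8 (branch): HEAD=dev@F [dev=F exp=F main=D]

Answer: dev exp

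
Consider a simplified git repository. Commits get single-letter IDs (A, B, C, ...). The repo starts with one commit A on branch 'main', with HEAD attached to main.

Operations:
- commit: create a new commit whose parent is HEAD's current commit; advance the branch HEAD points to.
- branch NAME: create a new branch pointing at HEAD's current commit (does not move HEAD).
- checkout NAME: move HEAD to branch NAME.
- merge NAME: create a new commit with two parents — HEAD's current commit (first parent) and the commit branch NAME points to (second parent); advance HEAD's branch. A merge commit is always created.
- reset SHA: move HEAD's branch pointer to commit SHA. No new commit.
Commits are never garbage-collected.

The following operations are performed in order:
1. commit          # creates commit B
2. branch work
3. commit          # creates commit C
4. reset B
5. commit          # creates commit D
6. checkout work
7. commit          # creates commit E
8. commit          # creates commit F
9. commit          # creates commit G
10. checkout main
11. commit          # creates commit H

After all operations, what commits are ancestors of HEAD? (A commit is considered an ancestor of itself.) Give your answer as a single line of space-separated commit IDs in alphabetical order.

Answer: A B D H

Derivation:
After op 1 (commit): HEAD=main@B [main=B]
After op 2 (branch): HEAD=main@B [main=B work=B]
After op 3 (commit): HEAD=main@C [main=C work=B]
After op 4 (reset): HEAD=main@B [main=B work=B]
After op 5 (commit): HEAD=main@D [main=D work=B]
After op 6 (checkout): HEAD=work@B [main=D work=B]
After op 7 (commit): HEAD=work@E [main=D work=E]
After op 8 (commit): HEAD=work@F [main=D work=F]
After op 9 (commit): HEAD=work@G [main=D work=G]
After op 10 (checkout): HEAD=main@D [main=D work=G]
After op 11 (commit): HEAD=main@H [main=H work=G]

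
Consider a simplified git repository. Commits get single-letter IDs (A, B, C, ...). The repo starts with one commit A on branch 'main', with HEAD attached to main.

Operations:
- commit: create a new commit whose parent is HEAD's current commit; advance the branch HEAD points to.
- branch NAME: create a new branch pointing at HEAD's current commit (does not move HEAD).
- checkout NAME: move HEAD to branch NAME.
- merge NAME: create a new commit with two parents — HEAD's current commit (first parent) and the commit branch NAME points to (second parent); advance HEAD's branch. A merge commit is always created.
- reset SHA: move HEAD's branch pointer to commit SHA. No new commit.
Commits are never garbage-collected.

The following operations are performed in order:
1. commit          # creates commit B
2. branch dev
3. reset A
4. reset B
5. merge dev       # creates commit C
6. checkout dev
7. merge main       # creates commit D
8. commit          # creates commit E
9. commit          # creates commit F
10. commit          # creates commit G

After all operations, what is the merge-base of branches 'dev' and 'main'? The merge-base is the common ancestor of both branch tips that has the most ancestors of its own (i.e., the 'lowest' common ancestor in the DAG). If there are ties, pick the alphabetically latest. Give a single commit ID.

Answer: C

Derivation:
After op 1 (commit): HEAD=main@B [main=B]
After op 2 (branch): HEAD=main@B [dev=B main=B]
After op 3 (reset): HEAD=main@A [dev=B main=A]
After op 4 (reset): HEAD=main@B [dev=B main=B]
After op 5 (merge): HEAD=main@C [dev=B main=C]
After op 6 (checkout): HEAD=dev@B [dev=B main=C]
After op 7 (merge): HEAD=dev@D [dev=D main=C]
After op 8 (commit): HEAD=dev@E [dev=E main=C]
After op 9 (commit): HEAD=dev@F [dev=F main=C]
After op 10 (commit): HEAD=dev@G [dev=G main=C]
ancestors(dev=G): ['A', 'B', 'C', 'D', 'E', 'F', 'G']
ancestors(main=C): ['A', 'B', 'C']
common: ['A', 'B', 'C']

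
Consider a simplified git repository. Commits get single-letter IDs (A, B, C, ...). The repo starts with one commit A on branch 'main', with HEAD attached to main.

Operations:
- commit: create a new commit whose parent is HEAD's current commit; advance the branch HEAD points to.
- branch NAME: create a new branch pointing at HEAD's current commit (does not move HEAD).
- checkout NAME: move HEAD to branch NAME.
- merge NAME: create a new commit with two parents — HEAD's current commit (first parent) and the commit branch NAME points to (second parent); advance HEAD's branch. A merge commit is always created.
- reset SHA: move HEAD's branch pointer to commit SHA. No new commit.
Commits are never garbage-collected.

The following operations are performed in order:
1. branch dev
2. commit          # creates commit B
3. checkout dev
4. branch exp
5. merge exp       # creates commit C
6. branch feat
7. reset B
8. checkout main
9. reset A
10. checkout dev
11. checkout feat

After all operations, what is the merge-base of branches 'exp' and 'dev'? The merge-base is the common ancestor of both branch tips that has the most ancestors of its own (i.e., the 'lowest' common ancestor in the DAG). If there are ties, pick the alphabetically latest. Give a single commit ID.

Answer: A

Derivation:
After op 1 (branch): HEAD=main@A [dev=A main=A]
After op 2 (commit): HEAD=main@B [dev=A main=B]
After op 3 (checkout): HEAD=dev@A [dev=A main=B]
After op 4 (branch): HEAD=dev@A [dev=A exp=A main=B]
After op 5 (merge): HEAD=dev@C [dev=C exp=A main=B]
After op 6 (branch): HEAD=dev@C [dev=C exp=A feat=C main=B]
After op 7 (reset): HEAD=dev@B [dev=B exp=A feat=C main=B]
After op 8 (checkout): HEAD=main@B [dev=B exp=A feat=C main=B]
After op 9 (reset): HEAD=main@A [dev=B exp=A feat=C main=A]
After op 10 (checkout): HEAD=dev@B [dev=B exp=A feat=C main=A]
After op 11 (checkout): HEAD=feat@C [dev=B exp=A feat=C main=A]
ancestors(exp=A): ['A']
ancestors(dev=B): ['A', 'B']
common: ['A']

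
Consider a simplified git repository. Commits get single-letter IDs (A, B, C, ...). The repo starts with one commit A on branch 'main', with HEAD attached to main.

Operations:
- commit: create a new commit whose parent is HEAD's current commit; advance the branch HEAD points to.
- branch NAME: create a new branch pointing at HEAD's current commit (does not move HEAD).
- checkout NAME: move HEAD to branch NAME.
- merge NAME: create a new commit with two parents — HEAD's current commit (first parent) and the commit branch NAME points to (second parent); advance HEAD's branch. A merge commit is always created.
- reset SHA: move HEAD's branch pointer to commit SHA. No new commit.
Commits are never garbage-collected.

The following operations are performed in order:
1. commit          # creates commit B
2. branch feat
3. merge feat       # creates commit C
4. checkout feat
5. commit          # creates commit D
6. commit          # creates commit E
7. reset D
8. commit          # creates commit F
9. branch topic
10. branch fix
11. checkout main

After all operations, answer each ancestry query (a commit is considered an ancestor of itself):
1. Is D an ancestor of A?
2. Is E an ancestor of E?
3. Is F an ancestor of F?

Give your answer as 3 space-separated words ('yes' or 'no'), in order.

Answer: no yes yes

Derivation:
After op 1 (commit): HEAD=main@B [main=B]
After op 2 (branch): HEAD=main@B [feat=B main=B]
After op 3 (merge): HEAD=main@C [feat=B main=C]
After op 4 (checkout): HEAD=feat@B [feat=B main=C]
After op 5 (commit): HEAD=feat@D [feat=D main=C]
After op 6 (commit): HEAD=feat@E [feat=E main=C]
After op 7 (reset): HEAD=feat@D [feat=D main=C]
After op 8 (commit): HEAD=feat@F [feat=F main=C]
After op 9 (branch): HEAD=feat@F [feat=F main=C topic=F]
After op 10 (branch): HEAD=feat@F [feat=F fix=F main=C topic=F]
After op 11 (checkout): HEAD=main@C [feat=F fix=F main=C topic=F]
ancestors(A) = {A}; D in? no
ancestors(E) = {A,B,D,E}; E in? yes
ancestors(F) = {A,B,D,F}; F in? yes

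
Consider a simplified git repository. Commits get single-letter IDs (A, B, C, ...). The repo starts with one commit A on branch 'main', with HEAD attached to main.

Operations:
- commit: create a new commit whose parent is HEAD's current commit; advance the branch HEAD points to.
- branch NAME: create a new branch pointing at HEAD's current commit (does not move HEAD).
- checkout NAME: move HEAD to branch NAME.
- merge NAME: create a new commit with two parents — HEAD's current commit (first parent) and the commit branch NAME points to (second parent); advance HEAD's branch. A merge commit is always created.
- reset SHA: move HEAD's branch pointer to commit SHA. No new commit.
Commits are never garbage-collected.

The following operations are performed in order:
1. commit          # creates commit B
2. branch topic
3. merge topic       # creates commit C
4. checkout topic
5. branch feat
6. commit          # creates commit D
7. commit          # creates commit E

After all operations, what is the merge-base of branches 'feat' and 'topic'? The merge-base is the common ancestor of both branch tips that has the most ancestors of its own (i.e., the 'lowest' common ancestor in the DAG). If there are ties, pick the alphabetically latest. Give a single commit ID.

After op 1 (commit): HEAD=main@B [main=B]
After op 2 (branch): HEAD=main@B [main=B topic=B]
After op 3 (merge): HEAD=main@C [main=C topic=B]
After op 4 (checkout): HEAD=topic@B [main=C topic=B]
After op 5 (branch): HEAD=topic@B [feat=B main=C topic=B]
After op 6 (commit): HEAD=topic@D [feat=B main=C topic=D]
After op 7 (commit): HEAD=topic@E [feat=B main=C topic=E]
ancestors(feat=B): ['A', 'B']
ancestors(topic=E): ['A', 'B', 'D', 'E']
common: ['A', 'B']

Answer: B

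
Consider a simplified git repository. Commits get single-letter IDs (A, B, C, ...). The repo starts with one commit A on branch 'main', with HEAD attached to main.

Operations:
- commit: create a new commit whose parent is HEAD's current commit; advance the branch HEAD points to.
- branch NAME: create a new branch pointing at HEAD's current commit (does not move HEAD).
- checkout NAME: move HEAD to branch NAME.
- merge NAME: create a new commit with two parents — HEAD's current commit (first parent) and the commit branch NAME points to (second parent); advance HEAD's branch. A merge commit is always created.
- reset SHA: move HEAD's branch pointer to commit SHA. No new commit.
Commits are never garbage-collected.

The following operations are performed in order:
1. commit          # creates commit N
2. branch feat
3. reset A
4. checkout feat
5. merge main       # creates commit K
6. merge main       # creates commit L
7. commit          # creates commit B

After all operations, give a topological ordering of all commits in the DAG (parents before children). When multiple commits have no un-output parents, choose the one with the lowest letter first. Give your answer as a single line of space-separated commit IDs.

After op 1 (commit): HEAD=main@N [main=N]
After op 2 (branch): HEAD=main@N [feat=N main=N]
After op 3 (reset): HEAD=main@A [feat=N main=A]
After op 4 (checkout): HEAD=feat@N [feat=N main=A]
After op 5 (merge): HEAD=feat@K [feat=K main=A]
After op 6 (merge): HEAD=feat@L [feat=L main=A]
After op 7 (commit): HEAD=feat@B [feat=B main=A]
commit A: parents=[]
commit B: parents=['L']
commit K: parents=['N', 'A']
commit L: parents=['K', 'A']
commit N: parents=['A']

Answer: A N K L B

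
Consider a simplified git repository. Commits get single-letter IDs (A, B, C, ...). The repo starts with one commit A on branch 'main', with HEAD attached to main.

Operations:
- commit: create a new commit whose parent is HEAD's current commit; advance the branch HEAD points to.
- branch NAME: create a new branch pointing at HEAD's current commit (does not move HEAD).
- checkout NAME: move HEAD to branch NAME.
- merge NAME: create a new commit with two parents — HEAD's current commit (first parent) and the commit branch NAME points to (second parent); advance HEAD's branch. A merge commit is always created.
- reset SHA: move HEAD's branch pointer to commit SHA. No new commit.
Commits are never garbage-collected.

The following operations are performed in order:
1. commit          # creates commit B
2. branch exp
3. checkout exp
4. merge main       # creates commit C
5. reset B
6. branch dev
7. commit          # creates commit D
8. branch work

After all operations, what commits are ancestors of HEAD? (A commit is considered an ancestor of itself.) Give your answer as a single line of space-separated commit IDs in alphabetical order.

After op 1 (commit): HEAD=main@B [main=B]
After op 2 (branch): HEAD=main@B [exp=B main=B]
After op 3 (checkout): HEAD=exp@B [exp=B main=B]
After op 4 (merge): HEAD=exp@C [exp=C main=B]
After op 5 (reset): HEAD=exp@B [exp=B main=B]
After op 6 (branch): HEAD=exp@B [dev=B exp=B main=B]
After op 7 (commit): HEAD=exp@D [dev=B exp=D main=B]
After op 8 (branch): HEAD=exp@D [dev=B exp=D main=B work=D]

Answer: A B D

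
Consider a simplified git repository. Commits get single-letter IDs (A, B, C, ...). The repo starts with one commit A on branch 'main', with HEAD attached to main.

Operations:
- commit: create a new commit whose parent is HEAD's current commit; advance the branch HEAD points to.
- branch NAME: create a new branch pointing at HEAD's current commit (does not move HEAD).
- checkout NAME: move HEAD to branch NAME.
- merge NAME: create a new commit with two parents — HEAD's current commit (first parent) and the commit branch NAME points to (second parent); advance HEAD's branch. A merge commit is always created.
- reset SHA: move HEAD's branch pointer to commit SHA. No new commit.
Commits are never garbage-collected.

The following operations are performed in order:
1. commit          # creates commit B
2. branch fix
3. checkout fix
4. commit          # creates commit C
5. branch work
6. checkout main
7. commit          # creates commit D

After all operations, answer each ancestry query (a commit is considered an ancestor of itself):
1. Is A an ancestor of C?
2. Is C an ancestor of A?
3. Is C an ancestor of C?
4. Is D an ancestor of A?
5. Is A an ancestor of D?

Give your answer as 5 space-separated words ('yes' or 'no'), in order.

After op 1 (commit): HEAD=main@B [main=B]
After op 2 (branch): HEAD=main@B [fix=B main=B]
After op 3 (checkout): HEAD=fix@B [fix=B main=B]
After op 4 (commit): HEAD=fix@C [fix=C main=B]
After op 5 (branch): HEAD=fix@C [fix=C main=B work=C]
After op 6 (checkout): HEAD=main@B [fix=C main=B work=C]
After op 7 (commit): HEAD=main@D [fix=C main=D work=C]
ancestors(C) = {A,B,C}; A in? yes
ancestors(A) = {A}; C in? no
ancestors(C) = {A,B,C}; C in? yes
ancestors(A) = {A}; D in? no
ancestors(D) = {A,B,D}; A in? yes

Answer: yes no yes no yes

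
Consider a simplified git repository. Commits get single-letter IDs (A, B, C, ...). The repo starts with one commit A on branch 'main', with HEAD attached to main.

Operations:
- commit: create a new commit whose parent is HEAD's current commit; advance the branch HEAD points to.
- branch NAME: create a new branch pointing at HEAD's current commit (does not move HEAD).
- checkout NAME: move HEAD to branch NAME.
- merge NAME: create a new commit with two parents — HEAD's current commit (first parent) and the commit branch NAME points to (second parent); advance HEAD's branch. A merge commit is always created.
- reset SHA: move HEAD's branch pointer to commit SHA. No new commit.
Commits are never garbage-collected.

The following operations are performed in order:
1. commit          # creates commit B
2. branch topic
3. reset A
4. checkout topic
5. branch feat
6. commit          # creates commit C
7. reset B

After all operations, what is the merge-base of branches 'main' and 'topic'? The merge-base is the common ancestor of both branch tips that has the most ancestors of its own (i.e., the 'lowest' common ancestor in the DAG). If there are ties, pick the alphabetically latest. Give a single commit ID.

After op 1 (commit): HEAD=main@B [main=B]
After op 2 (branch): HEAD=main@B [main=B topic=B]
After op 3 (reset): HEAD=main@A [main=A topic=B]
After op 4 (checkout): HEAD=topic@B [main=A topic=B]
After op 5 (branch): HEAD=topic@B [feat=B main=A topic=B]
After op 6 (commit): HEAD=topic@C [feat=B main=A topic=C]
After op 7 (reset): HEAD=topic@B [feat=B main=A topic=B]
ancestors(main=A): ['A']
ancestors(topic=B): ['A', 'B']
common: ['A']

Answer: A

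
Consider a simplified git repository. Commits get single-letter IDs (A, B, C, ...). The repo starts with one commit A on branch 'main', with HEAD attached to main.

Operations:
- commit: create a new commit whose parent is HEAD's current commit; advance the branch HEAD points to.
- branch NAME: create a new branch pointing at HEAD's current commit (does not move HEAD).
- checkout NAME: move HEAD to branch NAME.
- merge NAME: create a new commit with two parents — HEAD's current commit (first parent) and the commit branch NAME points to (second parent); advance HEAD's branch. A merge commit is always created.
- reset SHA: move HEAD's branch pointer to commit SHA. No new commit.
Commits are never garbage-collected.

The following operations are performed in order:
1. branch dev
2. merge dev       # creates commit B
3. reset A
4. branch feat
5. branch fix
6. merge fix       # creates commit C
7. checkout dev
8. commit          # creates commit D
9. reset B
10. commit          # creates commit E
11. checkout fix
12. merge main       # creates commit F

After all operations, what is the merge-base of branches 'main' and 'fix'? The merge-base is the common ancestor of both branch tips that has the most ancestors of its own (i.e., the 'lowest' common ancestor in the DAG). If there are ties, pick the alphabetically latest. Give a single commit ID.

Answer: C

Derivation:
After op 1 (branch): HEAD=main@A [dev=A main=A]
After op 2 (merge): HEAD=main@B [dev=A main=B]
After op 3 (reset): HEAD=main@A [dev=A main=A]
After op 4 (branch): HEAD=main@A [dev=A feat=A main=A]
After op 5 (branch): HEAD=main@A [dev=A feat=A fix=A main=A]
After op 6 (merge): HEAD=main@C [dev=A feat=A fix=A main=C]
After op 7 (checkout): HEAD=dev@A [dev=A feat=A fix=A main=C]
After op 8 (commit): HEAD=dev@D [dev=D feat=A fix=A main=C]
After op 9 (reset): HEAD=dev@B [dev=B feat=A fix=A main=C]
After op 10 (commit): HEAD=dev@E [dev=E feat=A fix=A main=C]
After op 11 (checkout): HEAD=fix@A [dev=E feat=A fix=A main=C]
After op 12 (merge): HEAD=fix@F [dev=E feat=A fix=F main=C]
ancestors(main=C): ['A', 'C']
ancestors(fix=F): ['A', 'C', 'F']
common: ['A', 'C']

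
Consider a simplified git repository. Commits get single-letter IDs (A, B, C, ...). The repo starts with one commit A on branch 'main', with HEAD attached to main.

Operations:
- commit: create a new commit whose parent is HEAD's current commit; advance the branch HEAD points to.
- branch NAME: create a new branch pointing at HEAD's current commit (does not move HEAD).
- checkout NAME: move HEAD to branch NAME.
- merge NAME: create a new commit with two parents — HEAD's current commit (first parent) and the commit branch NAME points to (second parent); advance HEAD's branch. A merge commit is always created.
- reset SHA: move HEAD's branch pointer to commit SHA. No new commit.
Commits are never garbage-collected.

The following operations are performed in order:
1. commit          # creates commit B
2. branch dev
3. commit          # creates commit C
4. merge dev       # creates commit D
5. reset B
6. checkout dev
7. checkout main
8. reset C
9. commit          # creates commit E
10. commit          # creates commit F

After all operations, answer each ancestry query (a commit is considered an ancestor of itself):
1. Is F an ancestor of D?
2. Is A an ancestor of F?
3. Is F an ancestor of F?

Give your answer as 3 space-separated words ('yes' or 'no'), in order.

After op 1 (commit): HEAD=main@B [main=B]
After op 2 (branch): HEAD=main@B [dev=B main=B]
After op 3 (commit): HEAD=main@C [dev=B main=C]
After op 4 (merge): HEAD=main@D [dev=B main=D]
After op 5 (reset): HEAD=main@B [dev=B main=B]
After op 6 (checkout): HEAD=dev@B [dev=B main=B]
After op 7 (checkout): HEAD=main@B [dev=B main=B]
After op 8 (reset): HEAD=main@C [dev=B main=C]
After op 9 (commit): HEAD=main@E [dev=B main=E]
After op 10 (commit): HEAD=main@F [dev=B main=F]
ancestors(D) = {A,B,C,D}; F in? no
ancestors(F) = {A,B,C,E,F}; A in? yes
ancestors(F) = {A,B,C,E,F}; F in? yes

Answer: no yes yes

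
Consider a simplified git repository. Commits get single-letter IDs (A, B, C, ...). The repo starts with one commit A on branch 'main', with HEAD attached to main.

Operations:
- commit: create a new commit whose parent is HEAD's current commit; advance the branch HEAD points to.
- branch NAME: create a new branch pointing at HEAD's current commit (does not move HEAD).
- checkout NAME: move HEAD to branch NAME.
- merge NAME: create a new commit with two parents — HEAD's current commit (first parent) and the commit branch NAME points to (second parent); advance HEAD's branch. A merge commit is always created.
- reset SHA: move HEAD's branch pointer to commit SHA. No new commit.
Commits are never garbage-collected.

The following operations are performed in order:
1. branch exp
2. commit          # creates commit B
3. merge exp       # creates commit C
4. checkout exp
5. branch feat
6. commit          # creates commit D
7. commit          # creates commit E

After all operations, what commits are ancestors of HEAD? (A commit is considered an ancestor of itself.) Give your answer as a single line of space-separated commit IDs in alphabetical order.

Answer: A D E

Derivation:
After op 1 (branch): HEAD=main@A [exp=A main=A]
After op 2 (commit): HEAD=main@B [exp=A main=B]
After op 3 (merge): HEAD=main@C [exp=A main=C]
After op 4 (checkout): HEAD=exp@A [exp=A main=C]
After op 5 (branch): HEAD=exp@A [exp=A feat=A main=C]
After op 6 (commit): HEAD=exp@D [exp=D feat=A main=C]
After op 7 (commit): HEAD=exp@E [exp=E feat=A main=C]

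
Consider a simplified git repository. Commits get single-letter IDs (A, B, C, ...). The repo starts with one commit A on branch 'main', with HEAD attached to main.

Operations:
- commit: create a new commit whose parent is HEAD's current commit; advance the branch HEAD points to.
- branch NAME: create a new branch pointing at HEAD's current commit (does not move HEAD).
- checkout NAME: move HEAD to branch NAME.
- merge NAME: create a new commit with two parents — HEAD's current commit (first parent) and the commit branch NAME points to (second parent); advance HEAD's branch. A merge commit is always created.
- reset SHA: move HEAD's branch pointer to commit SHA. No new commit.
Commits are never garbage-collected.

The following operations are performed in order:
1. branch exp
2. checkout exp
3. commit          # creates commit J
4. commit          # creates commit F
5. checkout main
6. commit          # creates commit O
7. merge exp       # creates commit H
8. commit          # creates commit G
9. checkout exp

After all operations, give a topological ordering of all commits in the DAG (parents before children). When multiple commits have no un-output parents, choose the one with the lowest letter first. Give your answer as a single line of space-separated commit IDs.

After op 1 (branch): HEAD=main@A [exp=A main=A]
After op 2 (checkout): HEAD=exp@A [exp=A main=A]
After op 3 (commit): HEAD=exp@J [exp=J main=A]
After op 4 (commit): HEAD=exp@F [exp=F main=A]
After op 5 (checkout): HEAD=main@A [exp=F main=A]
After op 6 (commit): HEAD=main@O [exp=F main=O]
After op 7 (merge): HEAD=main@H [exp=F main=H]
After op 8 (commit): HEAD=main@G [exp=F main=G]
After op 9 (checkout): HEAD=exp@F [exp=F main=G]
commit A: parents=[]
commit F: parents=['J']
commit G: parents=['H']
commit H: parents=['O', 'F']
commit J: parents=['A']
commit O: parents=['A']

Answer: A J F O H G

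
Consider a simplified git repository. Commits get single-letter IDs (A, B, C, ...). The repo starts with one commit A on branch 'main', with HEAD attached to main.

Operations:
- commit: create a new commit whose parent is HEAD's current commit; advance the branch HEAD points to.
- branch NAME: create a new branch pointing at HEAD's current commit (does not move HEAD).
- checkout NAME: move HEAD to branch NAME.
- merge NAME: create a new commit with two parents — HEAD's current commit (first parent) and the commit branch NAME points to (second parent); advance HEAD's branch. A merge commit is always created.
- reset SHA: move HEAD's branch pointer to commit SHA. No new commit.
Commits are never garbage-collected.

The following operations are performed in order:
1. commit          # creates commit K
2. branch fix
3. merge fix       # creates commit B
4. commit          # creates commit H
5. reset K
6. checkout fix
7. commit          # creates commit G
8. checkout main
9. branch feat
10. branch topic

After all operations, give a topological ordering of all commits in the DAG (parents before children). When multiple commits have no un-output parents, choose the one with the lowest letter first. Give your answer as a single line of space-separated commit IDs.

After op 1 (commit): HEAD=main@K [main=K]
After op 2 (branch): HEAD=main@K [fix=K main=K]
After op 3 (merge): HEAD=main@B [fix=K main=B]
After op 4 (commit): HEAD=main@H [fix=K main=H]
After op 5 (reset): HEAD=main@K [fix=K main=K]
After op 6 (checkout): HEAD=fix@K [fix=K main=K]
After op 7 (commit): HEAD=fix@G [fix=G main=K]
After op 8 (checkout): HEAD=main@K [fix=G main=K]
After op 9 (branch): HEAD=main@K [feat=K fix=G main=K]
After op 10 (branch): HEAD=main@K [feat=K fix=G main=K topic=K]
commit A: parents=[]
commit B: parents=['K', 'K']
commit G: parents=['K']
commit H: parents=['B']
commit K: parents=['A']

Answer: A K B G H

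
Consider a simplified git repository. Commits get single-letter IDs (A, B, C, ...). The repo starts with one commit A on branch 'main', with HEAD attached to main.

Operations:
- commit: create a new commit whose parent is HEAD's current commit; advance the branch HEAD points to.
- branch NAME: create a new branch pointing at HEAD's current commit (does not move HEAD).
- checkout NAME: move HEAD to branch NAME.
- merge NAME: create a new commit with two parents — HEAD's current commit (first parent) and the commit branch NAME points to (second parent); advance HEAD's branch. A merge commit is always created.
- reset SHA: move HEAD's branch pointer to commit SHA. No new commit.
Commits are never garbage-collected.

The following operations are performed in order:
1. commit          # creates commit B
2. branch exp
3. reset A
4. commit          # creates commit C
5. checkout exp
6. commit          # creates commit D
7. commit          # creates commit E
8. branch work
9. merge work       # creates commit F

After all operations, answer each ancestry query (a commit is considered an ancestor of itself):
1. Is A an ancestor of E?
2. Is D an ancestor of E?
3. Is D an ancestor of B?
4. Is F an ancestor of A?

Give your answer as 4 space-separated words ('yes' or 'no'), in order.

Answer: yes yes no no

Derivation:
After op 1 (commit): HEAD=main@B [main=B]
After op 2 (branch): HEAD=main@B [exp=B main=B]
After op 3 (reset): HEAD=main@A [exp=B main=A]
After op 4 (commit): HEAD=main@C [exp=B main=C]
After op 5 (checkout): HEAD=exp@B [exp=B main=C]
After op 6 (commit): HEAD=exp@D [exp=D main=C]
After op 7 (commit): HEAD=exp@E [exp=E main=C]
After op 8 (branch): HEAD=exp@E [exp=E main=C work=E]
After op 9 (merge): HEAD=exp@F [exp=F main=C work=E]
ancestors(E) = {A,B,D,E}; A in? yes
ancestors(E) = {A,B,D,E}; D in? yes
ancestors(B) = {A,B}; D in? no
ancestors(A) = {A}; F in? no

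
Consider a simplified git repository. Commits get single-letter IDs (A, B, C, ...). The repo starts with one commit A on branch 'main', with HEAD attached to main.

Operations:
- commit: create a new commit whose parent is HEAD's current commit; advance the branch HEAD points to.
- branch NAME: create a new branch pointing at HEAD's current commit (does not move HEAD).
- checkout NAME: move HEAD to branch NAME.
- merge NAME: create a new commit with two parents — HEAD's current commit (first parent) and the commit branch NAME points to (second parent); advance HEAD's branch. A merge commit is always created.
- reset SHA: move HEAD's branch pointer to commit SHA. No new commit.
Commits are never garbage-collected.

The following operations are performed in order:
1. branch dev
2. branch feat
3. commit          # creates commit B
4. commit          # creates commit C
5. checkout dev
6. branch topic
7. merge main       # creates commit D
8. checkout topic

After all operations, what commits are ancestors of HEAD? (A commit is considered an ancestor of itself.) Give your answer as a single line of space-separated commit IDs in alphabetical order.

Answer: A

Derivation:
After op 1 (branch): HEAD=main@A [dev=A main=A]
After op 2 (branch): HEAD=main@A [dev=A feat=A main=A]
After op 3 (commit): HEAD=main@B [dev=A feat=A main=B]
After op 4 (commit): HEAD=main@C [dev=A feat=A main=C]
After op 5 (checkout): HEAD=dev@A [dev=A feat=A main=C]
After op 6 (branch): HEAD=dev@A [dev=A feat=A main=C topic=A]
After op 7 (merge): HEAD=dev@D [dev=D feat=A main=C topic=A]
After op 8 (checkout): HEAD=topic@A [dev=D feat=A main=C topic=A]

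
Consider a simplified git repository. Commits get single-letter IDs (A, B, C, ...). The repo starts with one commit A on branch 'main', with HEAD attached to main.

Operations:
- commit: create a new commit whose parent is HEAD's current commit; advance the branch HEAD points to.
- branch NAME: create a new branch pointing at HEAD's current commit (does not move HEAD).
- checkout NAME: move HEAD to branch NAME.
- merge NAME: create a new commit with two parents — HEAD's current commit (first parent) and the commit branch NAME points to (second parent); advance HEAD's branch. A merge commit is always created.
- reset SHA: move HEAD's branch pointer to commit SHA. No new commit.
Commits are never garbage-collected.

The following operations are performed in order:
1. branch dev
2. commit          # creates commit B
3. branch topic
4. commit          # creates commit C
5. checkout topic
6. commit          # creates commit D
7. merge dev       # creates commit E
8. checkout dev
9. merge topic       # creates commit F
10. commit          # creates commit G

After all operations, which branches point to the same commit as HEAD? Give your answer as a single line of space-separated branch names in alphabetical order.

After op 1 (branch): HEAD=main@A [dev=A main=A]
After op 2 (commit): HEAD=main@B [dev=A main=B]
After op 3 (branch): HEAD=main@B [dev=A main=B topic=B]
After op 4 (commit): HEAD=main@C [dev=A main=C topic=B]
After op 5 (checkout): HEAD=topic@B [dev=A main=C topic=B]
After op 6 (commit): HEAD=topic@D [dev=A main=C topic=D]
After op 7 (merge): HEAD=topic@E [dev=A main=C topic=E]
After op 8 (checkout): HEAD=dev@A [dev=A main=C topic=E]
After op 9 (merge): HEAD=dev@F [dev=F main=C topic=E]
After op 10 (commit): HEAD=dev@G [dev=G main=C topic=E]

Answer: dev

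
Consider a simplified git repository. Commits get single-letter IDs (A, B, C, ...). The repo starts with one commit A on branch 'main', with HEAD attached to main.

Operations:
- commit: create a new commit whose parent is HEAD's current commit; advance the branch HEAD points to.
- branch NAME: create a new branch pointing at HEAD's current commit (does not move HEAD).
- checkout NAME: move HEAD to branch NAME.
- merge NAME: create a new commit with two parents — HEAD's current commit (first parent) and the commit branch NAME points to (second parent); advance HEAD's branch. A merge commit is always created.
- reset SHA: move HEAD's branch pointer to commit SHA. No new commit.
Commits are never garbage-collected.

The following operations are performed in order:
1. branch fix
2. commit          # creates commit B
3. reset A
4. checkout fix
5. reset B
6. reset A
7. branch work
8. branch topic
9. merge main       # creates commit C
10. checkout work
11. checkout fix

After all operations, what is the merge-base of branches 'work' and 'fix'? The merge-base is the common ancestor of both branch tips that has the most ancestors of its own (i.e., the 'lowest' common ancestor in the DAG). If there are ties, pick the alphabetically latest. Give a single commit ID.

After op 1 (branch): HEAD=main@A [fix=A main=A]
After op 2 (commit): HEAD=main@B [fix=A main=B]
After op 3 (reset): HEAD=main@A [fix=A main=A]
After op 4 (checkout): HEAD=fix@A [fix=A main=A]
After op 5 (reset): HEAD=fix@B [fix=B main=A]
After op 6 (reset): HEAD=fix@A [fix=A main=A]
After op 7 (branch): HEAD=fix@A [fix=A main=A work=A]
After op 8 (branch): HEAD=fix@A [fix=A main=A topic=A work=A]
After op 9 (merge): HEAD=fix@C [fix=C main=A topic=A work=A]
After op 10 (checkout): HEAD=work@A [fix=C main=A topic=A work=A]
After op 11 (checkout): HEAD=fix@C [fix=C main=A topic=A work=A]
ancestors(work=A): ['A']
ancestors(fix=C): ['A', 'C']
common: ['A']

Answer: A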